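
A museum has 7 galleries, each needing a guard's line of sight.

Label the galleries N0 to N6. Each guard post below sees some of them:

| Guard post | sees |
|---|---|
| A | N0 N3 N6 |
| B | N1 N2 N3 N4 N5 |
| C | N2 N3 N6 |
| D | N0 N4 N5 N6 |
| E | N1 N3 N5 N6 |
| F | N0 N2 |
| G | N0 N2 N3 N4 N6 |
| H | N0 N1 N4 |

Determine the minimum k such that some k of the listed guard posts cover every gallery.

Take {B, D}. Their union is {N0, N1, N2, N3, N4, N5, N6}, which is all 7 galleries.
No single guard post has all 7 galleries (the largest, B, has 5), so 2 is optimal.

2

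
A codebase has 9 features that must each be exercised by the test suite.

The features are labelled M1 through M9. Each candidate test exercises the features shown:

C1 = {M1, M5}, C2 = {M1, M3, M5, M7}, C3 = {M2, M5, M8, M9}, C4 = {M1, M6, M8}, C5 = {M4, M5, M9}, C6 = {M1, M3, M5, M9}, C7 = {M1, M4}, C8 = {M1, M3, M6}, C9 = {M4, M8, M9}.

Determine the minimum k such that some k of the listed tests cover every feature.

4

C2 and C3 and C4 and C9 together: C2 ∪ C3 ∪ C4 ∪ C9 = {M1, M2, M3, M4, M5, M6, M7, M8, M9} — every feature is covered.
No 3 of the 9 tests cover everything (all 84 combinations miss at least one feature), so 4 is optimal.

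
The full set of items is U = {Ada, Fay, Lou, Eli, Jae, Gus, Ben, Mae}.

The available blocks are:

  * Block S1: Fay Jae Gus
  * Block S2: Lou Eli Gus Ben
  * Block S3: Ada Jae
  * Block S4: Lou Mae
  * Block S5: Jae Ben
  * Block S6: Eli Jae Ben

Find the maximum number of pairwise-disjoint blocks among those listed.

S4, S5 are pairwise disjoint (S4={Lou,Mae}; S5={Jae,Ben}).
Every remaining block overlaps one of these, and no 3 of the listed blocks are pairwise disjoint, so 2 is the maximum.

2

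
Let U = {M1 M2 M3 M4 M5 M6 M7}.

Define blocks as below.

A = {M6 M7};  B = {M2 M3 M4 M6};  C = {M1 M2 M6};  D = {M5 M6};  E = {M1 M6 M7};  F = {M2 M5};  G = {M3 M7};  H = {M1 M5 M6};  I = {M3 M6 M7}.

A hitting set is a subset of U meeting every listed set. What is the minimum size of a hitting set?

3

Take T = {M3, M5, M6}. Each listed block contains at least one of these, so T is a hitting set of size 3.
No choice of 2 elements meets every block, so 3 is the minimum.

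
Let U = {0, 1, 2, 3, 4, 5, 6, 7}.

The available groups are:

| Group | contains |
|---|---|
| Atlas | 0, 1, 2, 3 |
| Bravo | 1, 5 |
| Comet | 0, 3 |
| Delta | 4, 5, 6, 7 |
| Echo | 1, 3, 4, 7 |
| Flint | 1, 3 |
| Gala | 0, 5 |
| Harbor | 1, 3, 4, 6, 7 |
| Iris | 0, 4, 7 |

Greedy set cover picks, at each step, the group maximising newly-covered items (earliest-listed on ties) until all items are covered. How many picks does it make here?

3

Greedy: pick Harbor (covers 5 new) → pick Atlas (covers 2 new) → pick Bravo (covers 1 new). Total picks: 3.
(The true minimum cover uses only 2 groups, so greedy is not optimal here.)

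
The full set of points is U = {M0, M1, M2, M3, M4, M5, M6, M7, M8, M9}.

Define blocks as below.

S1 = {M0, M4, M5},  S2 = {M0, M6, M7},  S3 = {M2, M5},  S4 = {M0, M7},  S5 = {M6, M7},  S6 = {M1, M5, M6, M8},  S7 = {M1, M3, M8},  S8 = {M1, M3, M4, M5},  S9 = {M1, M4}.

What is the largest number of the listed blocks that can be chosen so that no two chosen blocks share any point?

S2, S3, S9 are pairwise disjoint (S2={M0,M6,M7}; S3={M2,M5}; S9={M1,M4}).
Every remaining block overlaps one of these, and no 4 of the listed blocks are pairwise disjoint, so 3 is the maximum.

3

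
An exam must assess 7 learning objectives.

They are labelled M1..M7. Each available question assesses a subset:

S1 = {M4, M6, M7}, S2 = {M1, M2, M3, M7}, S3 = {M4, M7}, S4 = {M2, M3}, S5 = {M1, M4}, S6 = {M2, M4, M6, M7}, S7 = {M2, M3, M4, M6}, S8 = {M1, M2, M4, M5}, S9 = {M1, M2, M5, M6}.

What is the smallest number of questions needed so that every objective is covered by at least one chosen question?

Take {S1, S4, S9}. Their union is {M1, M2, M3, M4, M5, M6, M7}, which is all 7 objectives.
No 2 of the 9 questions cover everything (all 36 combinations miss at least one objective), so 3 is optimal.

3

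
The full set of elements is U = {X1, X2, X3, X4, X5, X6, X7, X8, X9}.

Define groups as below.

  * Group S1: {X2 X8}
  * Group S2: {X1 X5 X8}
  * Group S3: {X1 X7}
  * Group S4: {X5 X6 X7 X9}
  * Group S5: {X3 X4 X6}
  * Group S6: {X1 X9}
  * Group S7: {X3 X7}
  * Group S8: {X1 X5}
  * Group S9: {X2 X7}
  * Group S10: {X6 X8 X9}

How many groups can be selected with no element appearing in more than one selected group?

S1, S7, S8 are pairwise disjoint (S1={X2,X8}; S7={X3,X7}; S8={X1,X5}).
Every remaining group overlaps one of these, and no 4 of the listed groups are pairwise disjoint, so 3 is the maximum.

3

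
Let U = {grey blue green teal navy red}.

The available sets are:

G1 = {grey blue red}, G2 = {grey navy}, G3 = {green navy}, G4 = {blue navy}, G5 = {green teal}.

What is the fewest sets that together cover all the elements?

G1 and G2 and G5 together: G1 ∪ G2 ∪ G5 = {grey, blue, green, teal, navy, red} — every element is covered.
Only G5 contains teal, so G5 is forced; the remaining 4 elements need at least 2 more sets (each remaining set adds at most 3) — so at least 3 sets are needed, and 3 is optimal.

3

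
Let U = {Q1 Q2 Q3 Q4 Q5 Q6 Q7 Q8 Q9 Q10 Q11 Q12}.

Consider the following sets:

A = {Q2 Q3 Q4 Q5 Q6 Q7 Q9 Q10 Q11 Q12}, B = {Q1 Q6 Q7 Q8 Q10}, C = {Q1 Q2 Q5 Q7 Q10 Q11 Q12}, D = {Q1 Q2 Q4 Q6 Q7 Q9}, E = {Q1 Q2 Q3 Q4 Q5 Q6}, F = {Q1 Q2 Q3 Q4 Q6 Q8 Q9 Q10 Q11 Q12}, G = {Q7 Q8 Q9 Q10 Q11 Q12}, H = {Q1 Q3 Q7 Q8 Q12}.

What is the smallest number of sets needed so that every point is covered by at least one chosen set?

A and H cover everything between them: the union {Q1, Q2, Q3, Q4, Q5, Q6, Q7, Q8, Q9, Q10, Q11, Q12} is all of U.
No single set has all 12 points (the largest, A, has 10), so 2 is optimal.

2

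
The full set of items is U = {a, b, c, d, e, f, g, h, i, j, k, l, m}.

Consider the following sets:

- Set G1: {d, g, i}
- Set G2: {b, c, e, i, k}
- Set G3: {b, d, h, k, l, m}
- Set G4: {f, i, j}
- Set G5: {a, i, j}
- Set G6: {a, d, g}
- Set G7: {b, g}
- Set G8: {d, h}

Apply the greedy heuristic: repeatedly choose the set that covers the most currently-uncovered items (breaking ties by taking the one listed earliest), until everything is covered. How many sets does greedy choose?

4

Greedy: pick G3 (covers 6 new) → pick G2 (covers 3 new) → pick G4 (covers 2 new) → pick G6 (covers 2 new). Total picks: 4.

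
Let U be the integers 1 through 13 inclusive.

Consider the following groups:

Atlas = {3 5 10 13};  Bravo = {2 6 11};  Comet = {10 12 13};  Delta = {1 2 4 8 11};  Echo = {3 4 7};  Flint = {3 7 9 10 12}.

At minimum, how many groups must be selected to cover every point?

4

Take {Atlas, Bravo, Delta, Flint}. Their union is {1, 2, 3, 4, 5, 6, 7, 8, 9, 10, 11, 12, 13}, which is all 13 points.
No 3 of the 6 groups cover everything (all 20 combinations miss at least one point), so 4 is optimal.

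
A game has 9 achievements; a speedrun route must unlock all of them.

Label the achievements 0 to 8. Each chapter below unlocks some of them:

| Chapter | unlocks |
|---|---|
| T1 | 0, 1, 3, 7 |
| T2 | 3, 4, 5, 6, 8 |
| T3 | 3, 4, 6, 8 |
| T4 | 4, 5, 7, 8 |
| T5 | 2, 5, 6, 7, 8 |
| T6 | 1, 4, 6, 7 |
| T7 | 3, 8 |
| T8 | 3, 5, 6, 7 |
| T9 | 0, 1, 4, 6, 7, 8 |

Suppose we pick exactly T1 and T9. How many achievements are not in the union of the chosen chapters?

Union of T1, T9 = {0, 1, 3, 4, 6, 7, 8}.
Not covered: 2, 5 — 2 achievements.

2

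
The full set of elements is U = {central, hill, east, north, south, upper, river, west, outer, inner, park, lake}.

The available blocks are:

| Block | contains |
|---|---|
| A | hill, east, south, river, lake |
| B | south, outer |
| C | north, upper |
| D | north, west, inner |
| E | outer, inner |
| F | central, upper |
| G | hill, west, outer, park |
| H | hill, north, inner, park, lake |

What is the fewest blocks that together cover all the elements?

4

Take {A, F, G, H}. Their union is {central, hill, east, north, south, upper, river, west, outer, inner, park, lake}, which is all 12 elements.
Only A contains east, so A is forced; the remaining 7 elements need at least 3 more blocks (each remaining block adds at most 3) — so at least 4 blocks are needed, and 4 is optimal.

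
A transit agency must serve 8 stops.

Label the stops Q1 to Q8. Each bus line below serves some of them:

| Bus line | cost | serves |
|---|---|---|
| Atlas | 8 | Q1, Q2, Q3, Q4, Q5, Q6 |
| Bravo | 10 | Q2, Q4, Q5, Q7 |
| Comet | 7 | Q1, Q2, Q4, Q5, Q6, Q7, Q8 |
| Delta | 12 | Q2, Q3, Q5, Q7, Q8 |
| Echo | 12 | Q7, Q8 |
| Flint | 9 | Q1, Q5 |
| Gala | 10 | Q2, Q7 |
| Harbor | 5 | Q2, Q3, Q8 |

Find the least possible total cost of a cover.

Comet, Harbor together cover every stop (Comet ∪ Harbor = {Q1, Q2, Q3, Q4, Q5, Q6, Q7, Q8}); total cost 7 + 5 = 12.
No covering selection has total cost below 12.

12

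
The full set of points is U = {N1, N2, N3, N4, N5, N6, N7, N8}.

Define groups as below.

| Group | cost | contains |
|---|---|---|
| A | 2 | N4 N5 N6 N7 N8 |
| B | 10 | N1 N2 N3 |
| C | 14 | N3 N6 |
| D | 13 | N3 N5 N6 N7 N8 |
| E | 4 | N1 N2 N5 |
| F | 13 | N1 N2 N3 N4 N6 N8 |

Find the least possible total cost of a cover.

A, B together cover every point (A ∪ B = {N1, N2, N3, N4, N5, N6, N7, N8}); total cost 2 + 10 = 12.
The greedy pick A, E, B costs 16; no covering selection beats 12.

12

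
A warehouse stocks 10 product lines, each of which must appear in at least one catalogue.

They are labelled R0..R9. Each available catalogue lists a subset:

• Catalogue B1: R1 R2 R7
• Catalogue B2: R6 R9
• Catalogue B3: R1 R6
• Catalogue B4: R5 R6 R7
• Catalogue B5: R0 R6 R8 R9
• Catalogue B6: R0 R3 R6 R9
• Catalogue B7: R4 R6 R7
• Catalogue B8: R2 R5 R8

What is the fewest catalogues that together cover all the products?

Take {B3, B6, B7, B8}. Their union is {R0, R1, R2, R3, R4, R5, R6, R7, R8, R9}, which is all 10 products.
Only B7 contains R4, so B7 is forced; the remaining 7 products need at least 3 more catalogues (each remaining catalogue adds at most 3) — so at least 4 catalogues are needed, and 4 is optimal.

4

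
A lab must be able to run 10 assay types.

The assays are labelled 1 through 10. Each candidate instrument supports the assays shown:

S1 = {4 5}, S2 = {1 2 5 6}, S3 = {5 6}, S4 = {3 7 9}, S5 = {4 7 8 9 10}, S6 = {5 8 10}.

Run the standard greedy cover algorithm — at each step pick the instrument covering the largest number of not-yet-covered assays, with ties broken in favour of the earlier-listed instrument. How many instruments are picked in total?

Greedy: pick S5 (covers 5 new) → pick S2 (covers 4 new) → pick S4 (covers 1 new). Total picks: 3.

3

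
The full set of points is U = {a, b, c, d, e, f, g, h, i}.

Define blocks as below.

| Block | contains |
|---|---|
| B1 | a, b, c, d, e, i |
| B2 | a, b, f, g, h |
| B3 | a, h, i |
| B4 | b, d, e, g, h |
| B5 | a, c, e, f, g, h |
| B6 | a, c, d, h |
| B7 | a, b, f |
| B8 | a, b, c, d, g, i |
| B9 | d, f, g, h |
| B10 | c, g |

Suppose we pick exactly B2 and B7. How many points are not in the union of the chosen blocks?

4

Union of B2, B7 = {a, b, f, g, h}.
Not covered: c, d, e, i — 4 points.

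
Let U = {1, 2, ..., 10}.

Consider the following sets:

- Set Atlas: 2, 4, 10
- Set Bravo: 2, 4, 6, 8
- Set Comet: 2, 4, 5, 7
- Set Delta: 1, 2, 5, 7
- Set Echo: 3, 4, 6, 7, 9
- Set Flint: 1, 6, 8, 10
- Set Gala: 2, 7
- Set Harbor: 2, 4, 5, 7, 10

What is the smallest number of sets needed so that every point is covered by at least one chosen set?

Echo and Flint and Harbor together: Echo ∪ Flint ∪ Harbor = {1, 2, 3, 4, 5, 6, 7, 8, 9, 10} — every point is covered.
Only Echo contains 3, so Echo is forced; the remaining 5 points need at least 2 more sets (each remaining set adds at most 3) — so at least 3 sets are needed, and 3 is optimal.

3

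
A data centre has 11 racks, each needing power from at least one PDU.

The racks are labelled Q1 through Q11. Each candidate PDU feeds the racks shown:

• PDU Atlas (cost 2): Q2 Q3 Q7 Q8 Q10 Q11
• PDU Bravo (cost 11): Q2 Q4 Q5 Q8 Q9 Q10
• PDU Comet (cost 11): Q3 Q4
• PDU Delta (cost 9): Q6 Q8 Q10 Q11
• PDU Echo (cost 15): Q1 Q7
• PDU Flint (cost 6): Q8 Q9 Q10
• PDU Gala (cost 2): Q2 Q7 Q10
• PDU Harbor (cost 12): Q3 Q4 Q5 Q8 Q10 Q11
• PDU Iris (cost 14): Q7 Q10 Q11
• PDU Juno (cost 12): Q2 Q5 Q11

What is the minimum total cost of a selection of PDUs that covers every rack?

Atlas, Bravo, Delta, Echo together cover every rack (Atlas ∪ Bravo ∪ Delta ∪ Echo = {Q1, Q2, Q3, Q4, Q5, Q6, Q7, Q8, Q9, Q10, Q11}); total cost 2 + 11 + 9 + 15 = 37.
No covering selection has total cost below 37.

37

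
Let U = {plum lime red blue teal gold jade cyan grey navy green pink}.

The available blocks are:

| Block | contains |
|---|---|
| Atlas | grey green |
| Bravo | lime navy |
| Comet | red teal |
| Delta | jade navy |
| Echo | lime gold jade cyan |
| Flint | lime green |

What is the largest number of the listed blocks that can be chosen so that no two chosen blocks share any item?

Atlas, Bravo, Comet are pairwise disjoint (Atlas={grey,green}; Bravo={lime,navy}; Comet={red,teal}).
Every remaining block overlaps one of these, and no 4 of the listed blocks are pairwise disjoint, so 3 is the maximum.

3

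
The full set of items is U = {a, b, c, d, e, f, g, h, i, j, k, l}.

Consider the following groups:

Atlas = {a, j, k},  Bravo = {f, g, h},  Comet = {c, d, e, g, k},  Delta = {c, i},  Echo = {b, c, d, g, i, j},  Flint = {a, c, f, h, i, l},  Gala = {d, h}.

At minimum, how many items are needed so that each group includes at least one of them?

3

The 3 items {a, c, h} hit every group.
The groups Atlas, Delta, Gala are pairwise disjoint, so any hitting set needs a separate item for each — at least 3. Hence 3 is optimal.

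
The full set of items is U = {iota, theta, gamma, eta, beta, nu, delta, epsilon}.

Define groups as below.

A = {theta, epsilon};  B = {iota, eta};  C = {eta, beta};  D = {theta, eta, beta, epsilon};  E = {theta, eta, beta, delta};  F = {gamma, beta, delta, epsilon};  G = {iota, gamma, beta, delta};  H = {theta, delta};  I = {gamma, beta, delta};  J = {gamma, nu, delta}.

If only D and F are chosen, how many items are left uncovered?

Union of D, F = {theta, gamma, eta, beta, delta, epsilon}.
Not covered: iota, nu — 2 items.

2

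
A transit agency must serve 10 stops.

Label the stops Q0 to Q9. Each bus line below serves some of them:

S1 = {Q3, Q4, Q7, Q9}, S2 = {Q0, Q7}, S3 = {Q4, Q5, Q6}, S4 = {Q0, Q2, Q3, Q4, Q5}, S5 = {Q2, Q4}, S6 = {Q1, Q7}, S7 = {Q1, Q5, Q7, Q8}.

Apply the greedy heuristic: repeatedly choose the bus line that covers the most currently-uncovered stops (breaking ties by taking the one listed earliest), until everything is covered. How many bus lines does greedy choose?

Greedy: pick S4 (covers 5 new) → pick S7 (covers 3 new) → pick S1 (covers 1 new) → pick S3 (covers 1 new). Total picks: 4.

4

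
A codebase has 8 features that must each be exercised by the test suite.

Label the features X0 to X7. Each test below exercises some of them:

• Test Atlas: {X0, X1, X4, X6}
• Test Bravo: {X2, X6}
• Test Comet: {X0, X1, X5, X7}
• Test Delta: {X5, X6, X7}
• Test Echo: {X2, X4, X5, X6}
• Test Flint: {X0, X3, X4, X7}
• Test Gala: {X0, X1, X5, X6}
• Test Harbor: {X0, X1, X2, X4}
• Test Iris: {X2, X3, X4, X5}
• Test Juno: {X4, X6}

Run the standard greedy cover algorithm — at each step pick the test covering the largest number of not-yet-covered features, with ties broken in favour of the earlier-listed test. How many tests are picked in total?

Greedy: pick Atlas (covers 4 new) → pick Iris (covers 3 new) → pick Comet (covers 1 new). Total picks: 3.

3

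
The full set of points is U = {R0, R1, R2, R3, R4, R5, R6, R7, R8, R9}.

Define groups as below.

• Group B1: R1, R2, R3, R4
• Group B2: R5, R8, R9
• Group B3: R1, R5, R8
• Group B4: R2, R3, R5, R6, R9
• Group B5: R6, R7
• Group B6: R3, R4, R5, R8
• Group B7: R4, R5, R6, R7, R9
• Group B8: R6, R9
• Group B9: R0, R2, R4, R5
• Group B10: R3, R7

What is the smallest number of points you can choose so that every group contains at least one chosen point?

3

Take H = {R3, R5, R6}. Each listed group contains at least one of these, so H is a hitting set of size 3.
The groups B8, B9, B10 are pairwise disjoint, so any hitting set needs a separate point for each — at least 3. Hence 3 is optimal.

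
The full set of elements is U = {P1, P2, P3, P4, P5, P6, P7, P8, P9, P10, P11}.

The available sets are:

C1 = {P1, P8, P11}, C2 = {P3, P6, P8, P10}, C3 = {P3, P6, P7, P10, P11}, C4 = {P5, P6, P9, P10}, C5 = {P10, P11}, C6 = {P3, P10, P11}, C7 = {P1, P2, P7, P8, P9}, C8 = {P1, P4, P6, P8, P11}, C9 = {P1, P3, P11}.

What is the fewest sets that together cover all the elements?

C4, C6, C7, and C8 cover everything between them: the union {P1, P2, P3, P4, P5, P6, P7, P8, P9, P10, P11} is all of U.
No 3 of the 9 sets cover everything (all 84 combinations miss at least one element), so 4 is optimal.

4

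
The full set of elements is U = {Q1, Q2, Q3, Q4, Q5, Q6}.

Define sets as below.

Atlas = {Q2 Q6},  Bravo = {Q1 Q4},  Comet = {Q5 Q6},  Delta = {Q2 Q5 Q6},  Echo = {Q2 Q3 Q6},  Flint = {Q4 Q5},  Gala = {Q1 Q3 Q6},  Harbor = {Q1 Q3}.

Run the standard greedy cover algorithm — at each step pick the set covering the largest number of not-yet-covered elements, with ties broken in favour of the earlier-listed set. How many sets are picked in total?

Greedy: pick Delta (covers 3 new) → pick Bravo (covers 2 new) → pick Echo (covers 1 new). Total picks: 3.

3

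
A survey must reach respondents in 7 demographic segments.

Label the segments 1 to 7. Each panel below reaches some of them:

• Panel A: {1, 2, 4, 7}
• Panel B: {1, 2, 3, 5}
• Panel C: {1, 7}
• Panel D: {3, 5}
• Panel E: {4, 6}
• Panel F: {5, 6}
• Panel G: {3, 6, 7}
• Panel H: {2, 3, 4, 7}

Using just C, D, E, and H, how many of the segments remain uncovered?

0

Union of C, D, E, H = {1, 2, 3, 4, 5, 6, 7} — that's every segment, so 0 are uncovered.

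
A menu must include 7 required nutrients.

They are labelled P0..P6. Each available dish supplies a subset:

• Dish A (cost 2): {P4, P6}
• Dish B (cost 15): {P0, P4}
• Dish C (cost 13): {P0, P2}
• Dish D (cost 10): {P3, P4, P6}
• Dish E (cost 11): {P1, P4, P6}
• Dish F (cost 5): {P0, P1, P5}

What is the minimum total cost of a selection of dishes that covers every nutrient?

C, D, F together cover every nutrient (C ∪ D ∪ F = {P0, P1, P2, P3, P4, P5, P6}); total cost 13 + 10 + 5 = 28.
The greedy pick A, F, D, C costs 30; no covering selection beats 28.

28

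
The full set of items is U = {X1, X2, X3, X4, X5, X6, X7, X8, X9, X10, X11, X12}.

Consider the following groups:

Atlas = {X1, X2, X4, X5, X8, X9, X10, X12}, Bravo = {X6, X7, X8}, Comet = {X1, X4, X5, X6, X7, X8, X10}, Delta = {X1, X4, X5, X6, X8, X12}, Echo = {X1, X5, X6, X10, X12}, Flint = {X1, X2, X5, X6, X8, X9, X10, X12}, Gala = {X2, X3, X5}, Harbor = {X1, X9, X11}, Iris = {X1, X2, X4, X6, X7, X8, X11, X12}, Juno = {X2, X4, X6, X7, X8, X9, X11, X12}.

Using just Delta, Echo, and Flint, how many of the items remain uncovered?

3

Union of Delta, Echo, Flint = {X1, X2, X4, X5, X6, X8, X9, X10, X12}.
Not covered: X3, X7, X11 — 3 items.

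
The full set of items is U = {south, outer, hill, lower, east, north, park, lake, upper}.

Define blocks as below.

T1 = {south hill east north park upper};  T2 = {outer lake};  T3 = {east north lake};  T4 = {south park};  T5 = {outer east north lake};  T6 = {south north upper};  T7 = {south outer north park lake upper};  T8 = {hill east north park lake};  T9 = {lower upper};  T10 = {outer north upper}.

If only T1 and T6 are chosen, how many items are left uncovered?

3

Union of T1, T6 = {south, hill, east, north, park, upper}.
Not covered: outer, lower, lake — 3 items.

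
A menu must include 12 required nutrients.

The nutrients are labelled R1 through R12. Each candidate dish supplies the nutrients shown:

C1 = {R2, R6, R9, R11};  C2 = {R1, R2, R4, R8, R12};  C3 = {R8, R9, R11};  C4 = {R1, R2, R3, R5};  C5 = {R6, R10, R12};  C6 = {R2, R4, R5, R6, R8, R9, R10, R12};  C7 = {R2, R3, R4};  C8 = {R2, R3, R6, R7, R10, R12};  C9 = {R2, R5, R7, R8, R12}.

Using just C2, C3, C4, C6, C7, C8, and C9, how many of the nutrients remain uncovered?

Union of C2, C3, C4, C6, C7, C8, C9 = {R1, R2, R3, R4, R5, R6, R7, R8, R9, R10, R11, R12} — that's every nutrient, so 0 are uncovered.

0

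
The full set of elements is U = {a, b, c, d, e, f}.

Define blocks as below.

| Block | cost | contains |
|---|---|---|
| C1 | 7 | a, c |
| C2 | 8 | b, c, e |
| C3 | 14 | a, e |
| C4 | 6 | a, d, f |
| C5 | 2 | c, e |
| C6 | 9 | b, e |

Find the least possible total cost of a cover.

14

C2, C4 together cover every element (C2 ∪ C4 = {a, b, c, d, e, f}); total cost 8 + 6 = 14.
The greedy pick C5, C4, C2 costs 16; no covering selection beats 14.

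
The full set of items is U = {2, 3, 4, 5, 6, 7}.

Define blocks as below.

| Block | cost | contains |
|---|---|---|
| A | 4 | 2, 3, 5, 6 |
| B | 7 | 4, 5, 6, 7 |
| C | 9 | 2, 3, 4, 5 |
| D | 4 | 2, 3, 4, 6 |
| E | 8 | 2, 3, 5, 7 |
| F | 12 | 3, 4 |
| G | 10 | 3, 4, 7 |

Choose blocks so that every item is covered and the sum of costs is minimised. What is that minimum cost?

11

B, D together cover every item (B ∪ D = {2, 3, 4, 5, 6, 7}); total cost 7 + 4 = 11.
No covering selection has total cost below 11.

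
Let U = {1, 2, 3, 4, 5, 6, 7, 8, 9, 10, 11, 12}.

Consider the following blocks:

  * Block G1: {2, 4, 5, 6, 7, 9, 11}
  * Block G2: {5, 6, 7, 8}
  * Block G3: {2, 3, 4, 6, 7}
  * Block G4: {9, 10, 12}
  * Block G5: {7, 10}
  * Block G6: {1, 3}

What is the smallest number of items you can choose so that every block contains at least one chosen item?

3

H = {1, 6, 10} meets every block (each contains at least one member of H), and |H| = 3.
The blocks G2, G4, G6 are pairwise disjoint, so any hitting set needs a separate item for each — at least 3. Hence 3 is optimal.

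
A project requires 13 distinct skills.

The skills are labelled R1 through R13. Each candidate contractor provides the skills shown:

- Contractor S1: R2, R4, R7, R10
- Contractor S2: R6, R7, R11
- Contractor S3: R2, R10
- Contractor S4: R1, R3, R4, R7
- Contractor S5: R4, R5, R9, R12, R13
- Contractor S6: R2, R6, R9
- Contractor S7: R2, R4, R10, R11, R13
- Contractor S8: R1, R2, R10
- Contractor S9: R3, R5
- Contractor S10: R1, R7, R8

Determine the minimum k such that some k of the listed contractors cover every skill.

S2 and S4 and S5 and S7 and S10 together: S2 ∪ S4 ∪ S5 ∪ S7 ∪ S10 = {R1, R2, R3, R4, R5, R6, R7, R8, R9, R10, R11, R12, R13} — every skill is covered.
No 4 of the 10 contractors cover everything (all 210 combinations miss at least one skill), so 5 is optimal.

5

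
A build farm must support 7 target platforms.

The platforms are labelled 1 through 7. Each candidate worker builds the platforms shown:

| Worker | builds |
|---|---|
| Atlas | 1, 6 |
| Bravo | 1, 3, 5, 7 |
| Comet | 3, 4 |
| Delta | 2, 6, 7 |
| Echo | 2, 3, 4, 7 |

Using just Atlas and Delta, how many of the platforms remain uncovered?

3

Union of Atlas, Delta = {1, 2, 6, 7}.
Not covered: 3, 4, 5 — 3 platforms.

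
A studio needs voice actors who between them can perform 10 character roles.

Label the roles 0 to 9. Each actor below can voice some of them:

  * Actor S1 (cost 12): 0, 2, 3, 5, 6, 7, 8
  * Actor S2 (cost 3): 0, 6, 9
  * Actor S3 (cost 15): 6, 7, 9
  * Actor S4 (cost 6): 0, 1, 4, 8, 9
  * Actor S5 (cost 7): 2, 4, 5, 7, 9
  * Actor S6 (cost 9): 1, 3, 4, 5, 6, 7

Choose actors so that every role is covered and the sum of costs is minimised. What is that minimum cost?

S1, S4 together cover every role (S1 ∪ S4 = {0, 1, 2, 3, 4, 5, 6, 7, 8, 9}); total cost 12 + 6 = 18.
The greedy pick S2, S5, S4, S6 costs 25; no covering selection beats 18.

18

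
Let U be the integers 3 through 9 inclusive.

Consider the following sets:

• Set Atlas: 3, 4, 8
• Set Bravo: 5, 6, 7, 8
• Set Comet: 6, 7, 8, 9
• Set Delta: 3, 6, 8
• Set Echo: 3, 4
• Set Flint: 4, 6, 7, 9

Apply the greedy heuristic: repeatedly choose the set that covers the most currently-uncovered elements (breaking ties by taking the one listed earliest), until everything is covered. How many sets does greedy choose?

Greedy: pick Bravo (covers 4 new) → pick Atlas (covers 2 new) → pick Comet (covers 1 new). Total picks: 3.

3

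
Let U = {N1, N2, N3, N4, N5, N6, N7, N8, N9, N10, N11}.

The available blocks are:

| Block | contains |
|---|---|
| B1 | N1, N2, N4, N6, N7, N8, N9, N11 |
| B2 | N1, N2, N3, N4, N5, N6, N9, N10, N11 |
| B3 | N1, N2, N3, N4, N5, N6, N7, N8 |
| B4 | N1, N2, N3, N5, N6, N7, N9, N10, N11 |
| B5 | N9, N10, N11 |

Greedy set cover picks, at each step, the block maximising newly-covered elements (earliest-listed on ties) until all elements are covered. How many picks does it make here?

Greedy: pick B2 (covers 9 new) → pick B1 (covers 2 new). Total picks: 2.

2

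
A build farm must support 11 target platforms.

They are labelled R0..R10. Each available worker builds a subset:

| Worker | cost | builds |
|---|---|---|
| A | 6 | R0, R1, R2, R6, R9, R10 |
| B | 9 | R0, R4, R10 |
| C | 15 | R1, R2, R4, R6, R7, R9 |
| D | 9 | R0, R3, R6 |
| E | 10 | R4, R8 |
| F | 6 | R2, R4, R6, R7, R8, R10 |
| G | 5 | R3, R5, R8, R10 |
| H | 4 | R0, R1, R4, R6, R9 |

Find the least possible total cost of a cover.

F, G, H together cover every platform (F ∪ G ∪ H = {R0, R1, R2, R3, R4, R5, R6, R7, R8, R9, R10}); total cost 6 + 5 + 4 = 15.
No covering selection has total cost below 15.

15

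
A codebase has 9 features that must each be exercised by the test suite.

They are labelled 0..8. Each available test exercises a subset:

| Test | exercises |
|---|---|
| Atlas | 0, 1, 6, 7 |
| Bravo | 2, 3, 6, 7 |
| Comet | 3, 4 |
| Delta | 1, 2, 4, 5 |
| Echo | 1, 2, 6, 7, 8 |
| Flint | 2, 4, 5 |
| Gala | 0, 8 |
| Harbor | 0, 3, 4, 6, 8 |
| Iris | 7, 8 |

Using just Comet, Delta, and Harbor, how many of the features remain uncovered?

Union of Comet, Delta, Harbor = {0, 1, 2, 3, 4, 5, 6, 8}.
Not covered: 7 — 1 feature.

1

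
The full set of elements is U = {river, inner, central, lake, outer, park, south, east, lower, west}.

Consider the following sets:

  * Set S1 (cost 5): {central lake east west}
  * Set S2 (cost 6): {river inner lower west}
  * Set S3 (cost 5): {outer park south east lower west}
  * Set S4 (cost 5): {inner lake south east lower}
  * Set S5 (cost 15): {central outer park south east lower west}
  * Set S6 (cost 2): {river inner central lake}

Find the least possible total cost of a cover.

S3, S6 together cover every element (S3 ∪ S6 = {river, inner, central, lake, outer, park, south, east, lower, west}); total cost 5 + 2 = 7.
No covering selection has total cost below 7.

7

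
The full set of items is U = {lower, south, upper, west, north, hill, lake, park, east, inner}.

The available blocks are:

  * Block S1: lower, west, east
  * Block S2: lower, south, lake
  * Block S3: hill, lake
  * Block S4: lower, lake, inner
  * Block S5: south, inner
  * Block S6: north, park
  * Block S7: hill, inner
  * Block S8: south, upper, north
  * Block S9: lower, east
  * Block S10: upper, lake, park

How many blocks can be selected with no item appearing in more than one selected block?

S1, S3, S5, S6 are pairwise disjoint (S1={lower,west,east}; S3={hill,lake}; S5={south,inner}; S6={north,park}).
Every remaining block overlaps one of these, and no 5 of the listed blocks are pairwise disjoint, so 4 is the maximum.

4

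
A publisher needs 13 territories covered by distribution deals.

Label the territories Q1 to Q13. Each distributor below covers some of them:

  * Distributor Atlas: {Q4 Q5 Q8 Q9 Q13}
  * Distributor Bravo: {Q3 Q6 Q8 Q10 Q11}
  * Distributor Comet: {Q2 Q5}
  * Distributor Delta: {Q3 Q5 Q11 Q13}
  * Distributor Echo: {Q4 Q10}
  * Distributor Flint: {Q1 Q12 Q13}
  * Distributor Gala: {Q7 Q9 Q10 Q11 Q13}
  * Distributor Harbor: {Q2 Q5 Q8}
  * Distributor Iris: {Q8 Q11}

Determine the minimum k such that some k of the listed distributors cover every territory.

5

Take {Atlas, Bravo, Comet, Flint, Gala}. Their union is {Q1, Q2, Q3, Q4, Q5, Q6, Q7, Q8, Q9, Q10, Q11, Q12, Q13}, which is all 13 territories.
No 4 of the 9 distributors cover everything (all 126 combinations miss at least one territory), so 5 is optimal.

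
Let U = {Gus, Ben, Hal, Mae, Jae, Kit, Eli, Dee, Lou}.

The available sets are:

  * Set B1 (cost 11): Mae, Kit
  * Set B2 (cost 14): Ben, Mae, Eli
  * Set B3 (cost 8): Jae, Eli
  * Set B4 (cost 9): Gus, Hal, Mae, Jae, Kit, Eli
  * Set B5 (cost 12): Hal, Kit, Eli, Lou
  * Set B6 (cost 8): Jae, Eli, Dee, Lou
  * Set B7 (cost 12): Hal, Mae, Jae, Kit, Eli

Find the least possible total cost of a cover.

B2, B4, B6 together cover every element (B2 ∪ B4 ∪ B6 = {Gus, Ben, Hal, Mae, Jae, Kit, Eli, Dee, Lou}); total cost 14 + 9 + 8 = 31.
No covering selection has total cost below 31.

31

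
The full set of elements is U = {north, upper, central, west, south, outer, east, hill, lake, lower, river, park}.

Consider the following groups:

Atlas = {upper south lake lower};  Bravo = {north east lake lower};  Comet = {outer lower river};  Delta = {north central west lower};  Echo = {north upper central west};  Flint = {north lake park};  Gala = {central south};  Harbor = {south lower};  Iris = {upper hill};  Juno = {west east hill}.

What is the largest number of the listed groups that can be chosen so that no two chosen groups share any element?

4

Comet, Flint, Gala, Iris are pairwise disjoint (Comet={outer,lower,river}; Flint={north,lake,park}; Gala={central,south}; Iris={upper,hill}).
Every remaining group overlaps one of these, and no 5 of the listed groups are pairwise disjoint, so 4 is the maximum.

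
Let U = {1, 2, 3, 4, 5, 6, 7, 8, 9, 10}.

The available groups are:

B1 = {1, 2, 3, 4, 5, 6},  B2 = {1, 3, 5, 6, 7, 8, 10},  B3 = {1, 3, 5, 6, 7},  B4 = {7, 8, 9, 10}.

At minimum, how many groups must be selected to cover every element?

2

B1 and B4 cover everything between them: the union {1, 2, 3, 4, 5, 6, 7, 8, 9, 10} is all of U.
No single group has all 10 elements (the largest, B2, has 7), so 2 is optimal.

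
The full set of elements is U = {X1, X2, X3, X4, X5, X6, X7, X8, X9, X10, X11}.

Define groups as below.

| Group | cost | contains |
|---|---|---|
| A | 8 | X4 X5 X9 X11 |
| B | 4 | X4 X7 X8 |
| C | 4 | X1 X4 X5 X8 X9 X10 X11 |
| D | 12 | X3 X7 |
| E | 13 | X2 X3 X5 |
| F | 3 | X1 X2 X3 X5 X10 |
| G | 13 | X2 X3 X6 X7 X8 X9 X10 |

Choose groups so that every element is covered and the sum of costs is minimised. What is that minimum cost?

17

C, G together cover every element (C ∪ G = {X1, X2, X3, X4, X5, X6, X7, X8, X9, X10, X11}); total cost 4 + 13 = 17.
The greedy pick C, F, B, G costs 24; no covering selection beats 17.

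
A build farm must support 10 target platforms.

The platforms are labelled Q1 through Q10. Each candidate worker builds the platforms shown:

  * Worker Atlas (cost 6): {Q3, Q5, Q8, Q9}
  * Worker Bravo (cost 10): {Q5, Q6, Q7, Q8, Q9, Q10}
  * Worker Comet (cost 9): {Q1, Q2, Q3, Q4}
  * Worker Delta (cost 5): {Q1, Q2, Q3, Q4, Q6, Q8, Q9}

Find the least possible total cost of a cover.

Bravo, Delta together cover every platform (Bravo ∪ Delta = {Q1, Q2, Q3, Q4, Q5, Q6, Q7, Q8, Q9, Q10}); total cost 10 + 5 = 15.
No covering selection has total cost below 15.

15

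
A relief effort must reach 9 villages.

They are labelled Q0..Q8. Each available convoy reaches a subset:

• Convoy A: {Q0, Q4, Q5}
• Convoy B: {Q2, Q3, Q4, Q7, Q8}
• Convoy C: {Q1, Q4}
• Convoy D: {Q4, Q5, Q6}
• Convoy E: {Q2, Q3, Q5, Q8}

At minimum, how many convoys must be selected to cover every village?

4

A and B and C and D together: A ∪ B ∪ C ∪ D = {Q0, Q1, Q2, Q3, Q4, Q5, Q6, Q7, Q8} — every village is covered.
No 3 of the 5 convoys cover everything (all 10 combinations miss at least one village), so 4 is optimal.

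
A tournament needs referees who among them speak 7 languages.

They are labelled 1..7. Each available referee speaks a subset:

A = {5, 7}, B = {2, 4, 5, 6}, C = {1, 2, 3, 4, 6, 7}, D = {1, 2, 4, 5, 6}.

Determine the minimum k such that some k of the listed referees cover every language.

B and C together: B ∪ C = {1, 2, 3, 4, 5, 6, 7} — every language is covered.
No single referee has all 7 languages (the largest, C, has 6), so 2 is optimal.

2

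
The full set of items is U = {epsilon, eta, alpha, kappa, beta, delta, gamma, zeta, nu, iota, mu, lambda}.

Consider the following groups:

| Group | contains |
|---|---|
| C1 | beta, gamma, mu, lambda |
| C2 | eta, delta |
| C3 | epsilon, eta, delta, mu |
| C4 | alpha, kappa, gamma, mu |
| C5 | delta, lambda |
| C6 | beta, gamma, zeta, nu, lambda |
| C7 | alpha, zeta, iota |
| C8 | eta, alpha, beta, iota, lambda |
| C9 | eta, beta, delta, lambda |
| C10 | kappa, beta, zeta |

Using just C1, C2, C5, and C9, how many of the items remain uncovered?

6

Union of C1, C2, C5, C9 = {eta, beta, delta, gamma, mu, lambda}.
Not covered: epsilon, alpha, kappa, zeta, nu, iota — 6 items.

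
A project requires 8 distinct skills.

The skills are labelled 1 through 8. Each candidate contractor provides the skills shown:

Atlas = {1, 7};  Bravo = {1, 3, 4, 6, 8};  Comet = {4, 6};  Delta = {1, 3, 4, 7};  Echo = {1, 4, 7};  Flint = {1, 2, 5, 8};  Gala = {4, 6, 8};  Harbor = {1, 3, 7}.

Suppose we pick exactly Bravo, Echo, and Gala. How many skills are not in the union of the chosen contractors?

Union of Bravo, Echo, Gala = {1, 3, 4, 6, 7, 8}.
Not covered: 2, 5 — 2 skills.

2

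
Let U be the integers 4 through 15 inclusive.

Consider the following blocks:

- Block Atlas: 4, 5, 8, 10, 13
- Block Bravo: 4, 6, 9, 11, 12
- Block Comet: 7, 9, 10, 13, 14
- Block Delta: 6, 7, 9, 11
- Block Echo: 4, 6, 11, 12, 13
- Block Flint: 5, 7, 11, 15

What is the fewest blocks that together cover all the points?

4

Take {Atlas, Comet, Echo, Flint}. Their union is {4, 5, 6, 7, 8, 9, 10, 11, 12, 13, 14, 15}, which is all 12 points.
No 3 of the 6 blocks cover everything (all 20 combinations miss at least one point), so 4 is optimal.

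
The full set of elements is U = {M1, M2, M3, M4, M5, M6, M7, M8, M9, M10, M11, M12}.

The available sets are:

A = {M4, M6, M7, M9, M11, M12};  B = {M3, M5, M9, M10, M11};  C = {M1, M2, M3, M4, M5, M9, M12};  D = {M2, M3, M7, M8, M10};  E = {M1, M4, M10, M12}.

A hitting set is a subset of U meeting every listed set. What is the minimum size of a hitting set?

The 2 elements {M3, M4} hit every set.
No single element lies in every set, so at least 2 are needed and 2 is optimal.

2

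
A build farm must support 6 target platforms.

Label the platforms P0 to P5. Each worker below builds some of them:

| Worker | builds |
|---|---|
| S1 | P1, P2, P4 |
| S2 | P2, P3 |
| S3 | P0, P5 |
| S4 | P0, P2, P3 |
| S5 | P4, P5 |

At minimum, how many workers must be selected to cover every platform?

3

Take {S1, S4, S5}. Their union is {P0, P1, P2, P3, P4, P5}, which is all 6 platforms.
Only S1 contains P1, so S1 is forced; the remaining 3 platforms need at least 2 more workers (each remaining worker adds at most 2) — so at least 3 workers are needed, and 3 is optimal.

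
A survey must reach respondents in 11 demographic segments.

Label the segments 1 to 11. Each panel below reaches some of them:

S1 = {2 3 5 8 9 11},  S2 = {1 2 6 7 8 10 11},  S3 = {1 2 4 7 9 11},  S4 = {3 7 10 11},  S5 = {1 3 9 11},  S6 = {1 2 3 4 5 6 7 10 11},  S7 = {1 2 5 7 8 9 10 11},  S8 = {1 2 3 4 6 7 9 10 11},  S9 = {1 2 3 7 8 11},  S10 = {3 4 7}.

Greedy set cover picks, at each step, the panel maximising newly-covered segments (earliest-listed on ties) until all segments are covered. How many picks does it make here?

Greedy: pick S6 (covers 9 new) → pick S1 (covers 2 new). Total picks: 2.

2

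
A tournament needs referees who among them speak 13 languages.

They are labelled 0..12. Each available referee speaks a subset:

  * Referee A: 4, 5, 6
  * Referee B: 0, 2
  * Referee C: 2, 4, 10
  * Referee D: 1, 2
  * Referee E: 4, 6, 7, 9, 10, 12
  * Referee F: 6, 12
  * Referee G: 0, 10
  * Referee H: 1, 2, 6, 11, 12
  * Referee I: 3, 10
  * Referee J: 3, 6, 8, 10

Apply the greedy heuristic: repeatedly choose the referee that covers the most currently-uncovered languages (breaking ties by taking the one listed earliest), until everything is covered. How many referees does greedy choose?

5

Greedy: pick E (covers 6 new) → pick H (covers 3 new) → pick J (covers 2 new) → pick A (covers 1 new) → pick B (covers 1 new). Total picks: 5.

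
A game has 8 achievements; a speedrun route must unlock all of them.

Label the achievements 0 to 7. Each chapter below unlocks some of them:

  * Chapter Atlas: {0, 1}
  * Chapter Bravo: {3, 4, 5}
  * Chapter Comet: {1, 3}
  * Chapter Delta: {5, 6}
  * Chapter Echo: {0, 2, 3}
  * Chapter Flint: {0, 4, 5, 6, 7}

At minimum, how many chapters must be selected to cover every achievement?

3

Take {Comet, Echo, Flint}. Their union is {0, 1, 2, 3, 4, 5, 6, 7}, which is all 8 achievements.
Only Echo contains 2, so Echo is forced; the remaining 5 achievements need at least 2 more chapters (each remaining chapter adds at most 4) — so at least 3 chapters are needed, and 3 is optimal.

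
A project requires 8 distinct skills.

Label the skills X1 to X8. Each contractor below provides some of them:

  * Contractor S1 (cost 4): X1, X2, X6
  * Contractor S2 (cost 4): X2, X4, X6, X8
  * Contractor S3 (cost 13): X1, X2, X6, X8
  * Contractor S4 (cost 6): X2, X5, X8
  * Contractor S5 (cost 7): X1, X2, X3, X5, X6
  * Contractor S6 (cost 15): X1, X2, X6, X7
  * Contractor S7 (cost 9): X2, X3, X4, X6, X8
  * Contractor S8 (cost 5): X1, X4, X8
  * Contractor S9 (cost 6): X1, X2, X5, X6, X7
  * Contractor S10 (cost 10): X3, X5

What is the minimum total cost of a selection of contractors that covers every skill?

S7, S9 together cover every skill (S7 ∪ S9 = {X1, X2, X3, X4, X5, X6, X7, X8}); total cost 9 + 6 = 15.
The greedy pick S2, S9, S5 costs 17; no covering selection beats 15.

15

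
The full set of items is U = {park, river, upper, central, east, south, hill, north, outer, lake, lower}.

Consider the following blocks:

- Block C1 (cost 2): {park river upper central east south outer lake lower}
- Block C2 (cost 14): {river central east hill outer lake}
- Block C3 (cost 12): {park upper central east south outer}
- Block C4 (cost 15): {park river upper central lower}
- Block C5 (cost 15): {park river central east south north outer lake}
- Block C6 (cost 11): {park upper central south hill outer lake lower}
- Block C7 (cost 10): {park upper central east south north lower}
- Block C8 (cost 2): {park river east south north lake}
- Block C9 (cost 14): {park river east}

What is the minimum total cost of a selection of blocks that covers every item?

C6, C8 together cover every item (C6 ∪ C8 = {park, river, upper, central, east, south, hill, north, outer, lake, lower}); total cost 11 + 2 = 13.
The greedy pick C1, C8, C6 costs 15; no covering selection beats 13.

13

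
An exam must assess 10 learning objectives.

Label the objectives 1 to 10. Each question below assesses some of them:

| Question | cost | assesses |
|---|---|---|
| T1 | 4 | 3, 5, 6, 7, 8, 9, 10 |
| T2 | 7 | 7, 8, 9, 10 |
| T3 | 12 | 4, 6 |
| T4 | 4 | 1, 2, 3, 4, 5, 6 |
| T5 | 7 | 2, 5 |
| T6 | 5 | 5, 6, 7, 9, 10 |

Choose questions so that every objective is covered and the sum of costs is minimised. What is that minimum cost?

T1, T4 together cover every objective (T1 ∪ T4 = {1, 2, 3, 4, 5, 6, 7, 8, 9, 10}); total cost 4 + 4 = 8.
No covering selection has total cost below 8.

8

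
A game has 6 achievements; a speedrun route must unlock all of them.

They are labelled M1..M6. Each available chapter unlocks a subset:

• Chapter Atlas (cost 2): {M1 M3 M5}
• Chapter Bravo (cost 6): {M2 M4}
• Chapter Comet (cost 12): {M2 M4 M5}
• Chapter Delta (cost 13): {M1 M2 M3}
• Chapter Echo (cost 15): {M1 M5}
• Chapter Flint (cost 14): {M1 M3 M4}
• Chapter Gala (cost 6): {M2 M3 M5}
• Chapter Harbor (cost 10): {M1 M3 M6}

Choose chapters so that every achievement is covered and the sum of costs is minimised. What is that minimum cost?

18

Atlas, Bravo, Harbor together cover every achievement (Atlas ∪ Bravo ∪ Harbor = {M1, M2, M3, M4, M5, M6}); total cost 2 + 6 + 10 = 18.
No covering selection has total cost below 18.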